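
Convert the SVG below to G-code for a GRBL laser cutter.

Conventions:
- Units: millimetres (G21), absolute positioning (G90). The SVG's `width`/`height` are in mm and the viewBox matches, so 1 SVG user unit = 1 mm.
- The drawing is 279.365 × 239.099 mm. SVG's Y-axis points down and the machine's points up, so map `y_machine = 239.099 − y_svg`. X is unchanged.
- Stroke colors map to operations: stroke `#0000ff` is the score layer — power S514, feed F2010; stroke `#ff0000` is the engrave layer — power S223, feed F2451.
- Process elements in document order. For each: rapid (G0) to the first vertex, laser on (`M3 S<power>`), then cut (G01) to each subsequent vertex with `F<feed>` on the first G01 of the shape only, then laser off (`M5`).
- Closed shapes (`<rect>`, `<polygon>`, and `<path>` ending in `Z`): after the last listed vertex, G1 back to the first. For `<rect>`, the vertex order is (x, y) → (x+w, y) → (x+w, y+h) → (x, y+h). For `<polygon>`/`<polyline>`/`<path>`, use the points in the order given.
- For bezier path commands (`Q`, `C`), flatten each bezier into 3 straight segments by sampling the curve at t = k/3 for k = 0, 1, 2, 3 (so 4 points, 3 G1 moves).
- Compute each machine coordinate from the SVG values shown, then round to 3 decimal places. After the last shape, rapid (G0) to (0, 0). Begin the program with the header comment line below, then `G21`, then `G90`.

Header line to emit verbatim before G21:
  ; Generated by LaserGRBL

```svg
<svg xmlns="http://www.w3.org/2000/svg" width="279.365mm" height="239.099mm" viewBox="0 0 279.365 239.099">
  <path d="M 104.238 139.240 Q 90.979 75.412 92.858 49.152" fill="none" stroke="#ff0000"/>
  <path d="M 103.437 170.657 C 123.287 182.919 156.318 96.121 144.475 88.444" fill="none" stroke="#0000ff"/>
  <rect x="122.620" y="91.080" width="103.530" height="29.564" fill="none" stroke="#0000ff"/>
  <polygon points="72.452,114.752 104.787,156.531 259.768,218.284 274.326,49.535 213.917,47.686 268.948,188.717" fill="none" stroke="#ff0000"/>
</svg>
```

; Generated by LaserGRBL
G21
G90
G0 X104.238 Y99.859
M3 S223
G01 X97.081 Y138.237 F2451
G01 X93.287 Y168.266
G01 X92.858 Y189.947
M5
G0 X103.437 Y68.442
M3 S514
G01 X125.530 Y82.601 F2010
G01 X143.510 Y123.204
G01 X144.475 Y150.655
M5
G0 X122.620 Y148.019
M3 S514
G01 X226.150 Y148.019 F2010
G01 X226.150 Y118.455
G01 X122.620 Y118.455
G01 X122.620 Y148.019
M5
G0 X72.452 Y124.347
M3 S223
G01 X104.787 Y82.568 F2451
G01 X259.768 Y20.815
G01 X274.326 Y189.564
G01 X213.917 Y191.413
G01 X268.948 Y50.382
G01 X72.452 Y124.347
M5
G0 X0.000 Y0.000

1 u = 1 mm; y_m = 239.099 − y.

[1] `<path>` quadratic bezier, #ff0000→engrave S223 F2451: (104.238,99.859) → (97.081,138.237) → (93.287,168.266) → (92.858,189.947)

[2] `<path>` cubic bezier, #0000ff→score S514 F2010: (103.437,68.442) → (125.530,82.601) → (143.510,123.204) → (144.475,150.655)

[3] `<rect>` rectangle, #0000ff→score S514 F2010: (122.620,148.019) → (226.150,148.019) → (226.150,118.455) → (122.620,118.455) → (122.620,148.019) (closed)

[4] `<polygon>` closed polygon, #ff0000→engrave S223 F2451: (72.452,124.347) → (104.787,82.568) → (259.768,20.815) → (274.326,189.564) → (213.917,191.413) → (268.948,50.382) → (72.452,124.347) (closed)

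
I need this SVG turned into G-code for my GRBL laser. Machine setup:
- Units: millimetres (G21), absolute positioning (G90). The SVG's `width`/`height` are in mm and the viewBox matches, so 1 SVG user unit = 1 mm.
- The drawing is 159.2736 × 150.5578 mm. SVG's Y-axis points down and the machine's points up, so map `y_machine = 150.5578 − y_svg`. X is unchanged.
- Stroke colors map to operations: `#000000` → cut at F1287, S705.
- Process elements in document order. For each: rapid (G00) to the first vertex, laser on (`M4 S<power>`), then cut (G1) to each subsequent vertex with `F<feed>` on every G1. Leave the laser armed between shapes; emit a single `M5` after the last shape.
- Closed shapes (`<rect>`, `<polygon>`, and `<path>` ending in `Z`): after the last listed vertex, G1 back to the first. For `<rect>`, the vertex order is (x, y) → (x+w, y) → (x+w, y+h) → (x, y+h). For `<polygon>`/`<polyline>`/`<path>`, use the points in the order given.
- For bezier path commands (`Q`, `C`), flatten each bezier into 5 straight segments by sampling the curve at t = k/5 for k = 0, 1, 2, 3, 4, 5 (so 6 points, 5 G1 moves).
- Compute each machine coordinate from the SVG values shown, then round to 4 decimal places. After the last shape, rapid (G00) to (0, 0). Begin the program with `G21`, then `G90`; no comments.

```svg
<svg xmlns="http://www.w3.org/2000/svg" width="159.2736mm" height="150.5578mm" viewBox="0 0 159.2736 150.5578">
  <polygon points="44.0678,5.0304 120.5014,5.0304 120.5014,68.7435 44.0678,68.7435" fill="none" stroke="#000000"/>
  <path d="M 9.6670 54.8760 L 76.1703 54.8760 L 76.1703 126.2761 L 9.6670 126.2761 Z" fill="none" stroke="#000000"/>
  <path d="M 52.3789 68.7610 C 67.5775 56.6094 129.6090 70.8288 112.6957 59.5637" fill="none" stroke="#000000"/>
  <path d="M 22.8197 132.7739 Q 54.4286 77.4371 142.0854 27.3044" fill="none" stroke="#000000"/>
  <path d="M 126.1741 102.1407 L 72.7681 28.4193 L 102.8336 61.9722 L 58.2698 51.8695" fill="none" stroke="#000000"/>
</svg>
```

G21
G90
G00 X44.0678 Y145.5274
M4 S705
G1 X120.5014 Y145.5274 F1287
G1 X120.5014 Y81.8143 F1287
G1 X44.0678 Y81.8143 F1287
G1 X44.0678 Y145.5274 F1287
G00 X9.6670 Y95.6818
M4 S705
G1 X76.1703 Y95.6818 F1287
G1 X76.1703 Y24.2817 F1287
G1 X9.6670 Y24.2817 F1287
G1 X9.6670 Y95.6818 F1287
G00 X52.3789 Y81.7968
M4 S705
G1 X66.1118 Y86.3381 F1287
G1 X85.0472 Y87.0394 F1287
G1 X103.1479 Y86.3898 F1287
G1 X114.3765 Y86.8783 F1287
G1 X112.6957 Y90.9941 F1287
G00 X22.8197 Y17.7839
M4 S705
G1 X37.7052 Y39.7105 F1287
G1 X57.0745 Y61.2207 F1287
G1 X80.9276 Y82.3146 F1287
G1 X109.2646 Y102.9922 F1287
G1 X142.0854 Y123.2534 F1287
G00 X126.1741 Y48.4171
M4 S705
G1 X72.7681 Y122.1385 F1287
G1 X102.8336 Y88.5856 F1287
G1 X58.2698 Y98.6883 F1287
M5
G00 X0.0000 Y0.0000

Since the viewBox matches the mm dimensions, user units are millimetres directly. The only transform is the Y-flip y_m = 150.5578 − y_svg.

Shape 1 is a rectangle drawn with `<polygon>`. Its stroke #000000 means cut at S705, F1287. After flipping Y the toolpath is (44.0678,145.5274) → (120.5014,145.5274) → (120.5014,81.8143) → (44.0678,81.8143) → (44.0678,145.5274), returning to the start.

Shape 2 is a rectangle drawn with `<path>`. Its stroke #000000 means cut at S705, F1287. After flipping Y the toolpath is (9.6670,95.6818) → (76.1703,95.6818) → (76.1703,24.2817) → (9.6670,24.2817) → (9.6670,95.6818), returning to the start.

Shape 3 is a cubic bezier drawn with `<path>`. Its stroke #000000 means cut at S705, F1287. After flipping Y the toolpath is (52.3789,81.7968) → (66.1118,86.3381) → (85.0472,87.0394) → (103.1479,86.3898) → (114.3765,86.8783) → (112.6957,90.9941).

Shape 4 is a quadratic bezier drawn with `<path>`. Its stroke #000000 means cut at S705, F1287. After flipping Y the toolpath is (22.8197,17.7839) → (37.7052,39.7105) → (57.0745,61.2207) → (80.9276,82.3146) → (109.2646,102.9922) → (142.0854,123.2534).

Shape 5 is a open polyline drawn with `<path>`. Its stroke #000000 means cut at S705, F1287. After flipping Y the toolpath is (126.1741,48.4171) → (72.7681,122.1385) → (102.8336,88.5856) → (58.2698,98.6883).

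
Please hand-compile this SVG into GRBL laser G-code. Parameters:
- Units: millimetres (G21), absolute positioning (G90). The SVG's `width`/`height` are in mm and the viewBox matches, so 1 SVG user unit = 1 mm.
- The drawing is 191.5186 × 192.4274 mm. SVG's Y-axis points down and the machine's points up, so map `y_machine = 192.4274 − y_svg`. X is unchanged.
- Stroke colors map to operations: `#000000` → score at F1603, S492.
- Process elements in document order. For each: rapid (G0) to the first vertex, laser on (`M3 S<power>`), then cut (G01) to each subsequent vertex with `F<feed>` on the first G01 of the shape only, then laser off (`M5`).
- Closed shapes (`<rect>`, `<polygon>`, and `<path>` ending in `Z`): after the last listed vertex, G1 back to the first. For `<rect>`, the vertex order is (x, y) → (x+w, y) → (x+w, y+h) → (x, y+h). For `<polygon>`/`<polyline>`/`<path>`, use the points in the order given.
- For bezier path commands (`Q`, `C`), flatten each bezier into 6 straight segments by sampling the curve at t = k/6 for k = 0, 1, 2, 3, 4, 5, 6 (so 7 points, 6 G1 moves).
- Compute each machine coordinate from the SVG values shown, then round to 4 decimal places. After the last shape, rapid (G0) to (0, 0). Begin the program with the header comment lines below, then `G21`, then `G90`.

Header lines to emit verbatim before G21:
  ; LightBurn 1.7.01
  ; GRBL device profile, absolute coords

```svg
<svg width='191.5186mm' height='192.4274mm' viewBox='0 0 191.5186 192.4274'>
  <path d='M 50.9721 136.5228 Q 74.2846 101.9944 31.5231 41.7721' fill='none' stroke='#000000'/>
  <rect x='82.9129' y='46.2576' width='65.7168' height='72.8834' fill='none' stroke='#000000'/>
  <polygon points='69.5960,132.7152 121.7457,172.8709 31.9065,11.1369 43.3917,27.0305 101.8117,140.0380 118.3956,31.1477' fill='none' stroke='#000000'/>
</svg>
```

1 u = 1 mm; y_m = 192.4274 − y.

[1] `<path>` quadratic bezier, #000000→score S492 F1603: (50.9721,55.9046) → (56.9075,68.1278) → (59.1722,81.7784) → (57.7661,96.8565) → (52.6892,113.3620) → (43.9415,131.2949) → (31.5231,150.6553)

[2] `<rect>` rectangle, #000000→score S492 F1603: (82.9129,146.1698) → (148.6297,146.1698) → (148.6297,73.2864) → (82.9129,73.2864) → (82.9129,146.1698) (closed)

[3] `<polygon>` closed polygon, #000000→score S492 F1603: (69.5960,59.7122) → (121.7457,19.5565) → (31.9065,181.2905) → (43.3917,165.3969) → (101.8117,52.3894) → (118.3956,161.2797) → (69.5960,59.7122) (closed)

; LightBurn 1.7.01
; GRBL device profile, absolute coords
G21
G90
G0 X50.9721 Y55.9046
M3 S492
G01 X56.9075 Y68.1278 F1603
G01 X59.1722 Y81.7784
G01 X57.7661 Y96.8565
G01 X52.6892 Y113.3620
G01 X43.9415 Y131.2949
G01 X31.5231 Y150.6553
M5
G0 X82.9129 Y146.1698
M3 S492
G01 X148.6297 Y146.1698 F1603
G01 X148.6297 Y73.2864
G01 X82.9129 Y73.2864
G01 X82.9129 Y146.1698
M5
G0 X69.5960 Y59.7122
M3 S492
G01 X121.7457 Y19.5565 F1603
G01 X31.9065 Y181.2905
G01 X43.3917 Y165.3969
G01 X101.8117 Y52.3894
G01 X118.3956 Y161.2797
G01 X69.5960 Y59.7122
M5
G0 X0.0000 Y0.0000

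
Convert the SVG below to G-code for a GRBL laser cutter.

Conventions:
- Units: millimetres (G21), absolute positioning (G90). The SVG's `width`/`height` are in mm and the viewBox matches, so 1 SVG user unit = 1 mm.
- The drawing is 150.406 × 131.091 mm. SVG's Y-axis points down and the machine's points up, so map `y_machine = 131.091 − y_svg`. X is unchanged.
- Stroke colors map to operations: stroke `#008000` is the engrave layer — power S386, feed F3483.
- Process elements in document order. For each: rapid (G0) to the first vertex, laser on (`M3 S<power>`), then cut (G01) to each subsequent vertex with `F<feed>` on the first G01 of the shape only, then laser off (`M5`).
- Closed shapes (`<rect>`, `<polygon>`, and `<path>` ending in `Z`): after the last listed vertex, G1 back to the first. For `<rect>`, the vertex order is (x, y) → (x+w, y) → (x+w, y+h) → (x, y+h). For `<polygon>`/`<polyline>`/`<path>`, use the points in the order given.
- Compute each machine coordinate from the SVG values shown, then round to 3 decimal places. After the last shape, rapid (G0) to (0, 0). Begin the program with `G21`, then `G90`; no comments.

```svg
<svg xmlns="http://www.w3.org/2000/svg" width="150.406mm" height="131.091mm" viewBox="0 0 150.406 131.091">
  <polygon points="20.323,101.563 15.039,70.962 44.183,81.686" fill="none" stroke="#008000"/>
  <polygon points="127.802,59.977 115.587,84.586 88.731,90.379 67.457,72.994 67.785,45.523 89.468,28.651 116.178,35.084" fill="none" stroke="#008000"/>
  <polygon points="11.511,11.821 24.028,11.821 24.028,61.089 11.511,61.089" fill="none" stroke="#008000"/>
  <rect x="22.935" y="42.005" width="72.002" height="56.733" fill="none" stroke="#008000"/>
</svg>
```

G21
G90
G0 X20.323 Y29.528
M3 S386
G01 X15.039 Y60.129 F3483
G01 X44.183 Y49.405
G01 X20.323 Y29.528
M5
G0 X127.802 Y71.114
M3 S386
G01 X115.587 Y46.505 F3483
G01 X88.731 Y40.712
G01 X67.457 Y58.097
G01 X67.785 Y85.568
G01 X89.468 Y102.440
G01 X116.178 Y96.007
G01 X127.802 Y71.114
M5
G0 X11.511 Y119.270
M3 S386
G01 X24.028 Y119.270 F3483
G01 X24.028 Y70.002
G01 X11.511 Y70.002
G01 X11.511 Y119.270
M5
G0 X22.935 Y89.086
M3 S386
G01 X94.937 Y89.086 F3483
G01 X94.937 Y32.353
G01 X22.935 Y32.353
G01 X22.935 Y89.086
M5
G0 X0.000 Y0.000

1 u = 1 mm; y_m = 131.091 − y.

[1] `<polygon>` regular polygon, #008000→engrave S386 F3483: (20.323,29.528) → (15.039,60.129) → (44.183,49.405) → (20.323,29.528) (closed)

[2] `<polygon>` regular polygon, #008000→engrave S386 F3483: (127.802,71.114) → (115.587,46.505) → (88.731,40.712) → (67.457,58.097) → (67.785,85.568) → (89.468,102.440) → (116.178,96.007) → (127.802,71.114) (closed)

[3] `<polygon>` rectangle, #008000→engrave S386 F3483: (11.511,119.270) → (24.028,119.270) → (24.028,70.002) → (11.511,70.002) → (11.511,119.270) (closed)

[4] `<rect>` rectangle, #008000→engrave S386 F3483: (22.935,89.086) → (94.937,89.086) → (94.937,32.353) → (22.935,32.353) → (22.935,89.086) (closed)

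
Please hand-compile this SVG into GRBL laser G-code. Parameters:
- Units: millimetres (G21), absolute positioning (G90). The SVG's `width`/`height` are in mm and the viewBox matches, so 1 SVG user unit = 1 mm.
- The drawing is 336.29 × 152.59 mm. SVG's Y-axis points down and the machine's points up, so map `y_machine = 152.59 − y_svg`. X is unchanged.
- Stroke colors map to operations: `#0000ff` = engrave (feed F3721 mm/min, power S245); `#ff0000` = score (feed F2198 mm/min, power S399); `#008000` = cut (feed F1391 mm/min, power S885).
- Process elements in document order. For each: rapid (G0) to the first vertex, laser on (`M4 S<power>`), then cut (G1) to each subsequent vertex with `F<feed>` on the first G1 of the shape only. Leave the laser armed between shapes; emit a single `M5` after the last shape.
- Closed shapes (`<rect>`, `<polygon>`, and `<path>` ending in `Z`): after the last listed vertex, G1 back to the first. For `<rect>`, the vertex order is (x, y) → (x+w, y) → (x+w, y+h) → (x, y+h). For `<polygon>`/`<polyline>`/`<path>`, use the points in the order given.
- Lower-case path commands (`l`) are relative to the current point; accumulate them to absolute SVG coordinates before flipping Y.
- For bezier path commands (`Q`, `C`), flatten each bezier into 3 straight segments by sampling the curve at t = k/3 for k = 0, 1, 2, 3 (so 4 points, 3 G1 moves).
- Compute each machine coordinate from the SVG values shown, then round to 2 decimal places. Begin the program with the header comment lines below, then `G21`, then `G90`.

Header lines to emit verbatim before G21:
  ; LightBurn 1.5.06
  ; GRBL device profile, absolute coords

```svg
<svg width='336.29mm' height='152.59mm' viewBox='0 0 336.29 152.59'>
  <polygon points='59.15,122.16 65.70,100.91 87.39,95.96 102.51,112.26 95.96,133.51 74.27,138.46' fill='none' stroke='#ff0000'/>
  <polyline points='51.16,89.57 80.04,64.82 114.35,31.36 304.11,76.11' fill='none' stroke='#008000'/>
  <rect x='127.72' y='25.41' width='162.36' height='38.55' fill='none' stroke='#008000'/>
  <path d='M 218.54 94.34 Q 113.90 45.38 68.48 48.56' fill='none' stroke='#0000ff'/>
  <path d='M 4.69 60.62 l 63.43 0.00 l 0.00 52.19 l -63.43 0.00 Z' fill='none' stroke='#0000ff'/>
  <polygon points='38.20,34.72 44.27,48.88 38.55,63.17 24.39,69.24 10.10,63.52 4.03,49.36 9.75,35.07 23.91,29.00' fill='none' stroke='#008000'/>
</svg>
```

viewBox `0 0 336.29 152.59` with mm width/height → 1 unit = 1 mm. Flip: y_m = 152.59 − y_svg.

**Shape 1** — `<polygon>` regular polygon, stroke `#ff0000` → score (S399, F2198). Machine vertices: (59.15,30.43) → (65.70,51.68) → (87.39,56.63) → (102.51,40.33) → (95.96,19.08) → (74.27,14.13) → (59.15,30.43). Closed: final G1 returns to the first vertex.

**Shape 2** — `<polyline>` open polyline, stroke `#008000` → cut (S885, F1391). Machine vertices: (51.16,63.02) → (80.04,87.77) → (114.35,121.23) → (304.11,76.48). Open path.

**Shape 3** — `<rect>` rectangle, stroke `#008000` → cut (S885, F1391). Machine vertices: (127.72,127.18) → (290.08,127.18) → (290.08,88.63) → (127.72,88.63) → (127.72,127.18). Closed: final G1 returns to the first vertex.

**Shape 4** — `<path>` quadratic bezier, stroke `#0000ff` → engrave (S245, F3721). Control points (SVG): P0=(218.54,94.34), P1=(113.90,45.38), P2=(68.48,48.56); sampled at t=k/3. Machine vertices: (218.54,58.25) → (155.36,85.10) → (105.34,100.36) → (68.48,104.03). Open path.

**Shape 5** — `<path>` rectangle, stroke `#0000ff` → engrave (S245, F3721). Machine vertices: (4.69,91.97) → (68.12,91.97) → (68.12,39.78) → (4.69,39.78) → (4.69,91.97). Closed: final G1 returns to the first vertex.

**Shape 6** — `<polygon>` regular polygon, stroke `#008000` → cut (S885, F1391). Machine vertices: (38.20,117.87) → (44.27,103.71) → (38.55,89.42) → (24.39,83.35) → (10.10,89.07) → (4.03,103.23) → (9.75,117.52) → (23.91,123.59) → (38.20,117.87). Closed: final G1 returns to the first vertex.

; LightBurn 1.5.06
; GRBL device profile, absolute coords
G21
G90
G0 X59.15 Y30.43
M4 S399
G1 X65.70 Y51.68 F2198
G1 X87.39 Y56.63
G1 X102.51 Y40.33
G1 X95.96 Y19.08
G1 X74.27 Y14.13
G1 X59.15 Y30.43
G0 X51.16 Y63.02
M4 S885
G1 X80.04 Y87.77 F1391
G1 X114.35 Y121.23
G1 X304.11 Y76.48
G0 X127.72 Y127.18
M4 S885
G1 X290.08 Y127.18 F1391
G1 X290.08 Y88.63
G1 X127.72 Y88.63
G1 X127.72 Y127.18
G0 X218.54 Y58.25
M4 S245
G1 X155.36 Y85.10 F3721
G1 X105.34 Y100.36
G1 X68.48 Y104.03
G0 X4.69 Y91.97
M4 S245
G1 X68.12 Y91.97 F3721
G1 X68.12 Y39.78
G1 X4.69 Y39.78
G1 X4.69 Y91.97
G0 X38.20 Y117.87
M4 S885
G1 X44.27 Y103.71 F1391
G1 X38.55 Y89.42
G1 X24.39 Y83.35
G1 X10.10 Y89.07
G1 X4.03 Y103.23
G1 X9.75 Y117.52
G1 X23.91 Y123.59
G1 X38.20 Y117.87
M5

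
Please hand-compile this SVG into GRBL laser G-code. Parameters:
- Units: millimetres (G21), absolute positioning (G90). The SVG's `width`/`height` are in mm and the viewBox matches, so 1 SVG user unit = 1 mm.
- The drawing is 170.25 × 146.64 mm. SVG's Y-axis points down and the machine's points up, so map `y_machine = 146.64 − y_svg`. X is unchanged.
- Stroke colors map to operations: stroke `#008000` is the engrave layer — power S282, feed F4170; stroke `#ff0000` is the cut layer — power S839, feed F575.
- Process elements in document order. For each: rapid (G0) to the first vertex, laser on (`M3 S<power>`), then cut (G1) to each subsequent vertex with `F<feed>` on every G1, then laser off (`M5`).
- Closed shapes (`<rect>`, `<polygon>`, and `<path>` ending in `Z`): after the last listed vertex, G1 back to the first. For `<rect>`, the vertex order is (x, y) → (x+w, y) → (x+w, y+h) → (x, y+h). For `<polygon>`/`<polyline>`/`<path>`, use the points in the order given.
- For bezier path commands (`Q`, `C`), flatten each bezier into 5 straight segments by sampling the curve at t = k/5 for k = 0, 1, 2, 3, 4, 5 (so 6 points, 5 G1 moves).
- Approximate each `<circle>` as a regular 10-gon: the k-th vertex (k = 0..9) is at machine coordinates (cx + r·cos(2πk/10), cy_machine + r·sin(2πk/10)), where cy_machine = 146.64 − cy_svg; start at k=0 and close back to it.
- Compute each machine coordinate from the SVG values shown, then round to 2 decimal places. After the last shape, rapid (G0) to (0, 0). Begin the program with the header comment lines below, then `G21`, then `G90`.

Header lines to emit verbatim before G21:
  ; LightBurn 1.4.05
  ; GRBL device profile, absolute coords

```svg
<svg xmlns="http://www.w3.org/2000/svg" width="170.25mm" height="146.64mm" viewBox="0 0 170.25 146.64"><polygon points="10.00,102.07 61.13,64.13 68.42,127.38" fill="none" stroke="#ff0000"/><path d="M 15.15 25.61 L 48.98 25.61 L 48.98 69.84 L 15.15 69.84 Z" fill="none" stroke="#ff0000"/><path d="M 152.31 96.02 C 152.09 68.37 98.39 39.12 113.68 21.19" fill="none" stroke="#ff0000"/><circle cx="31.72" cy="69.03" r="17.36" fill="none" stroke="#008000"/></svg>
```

; LightBurn 1.4.05
; GRBL device profile, absolute coords
G21
G90
G0 X10.00 Y44.57
M3 S839
G1 X61.13 Y82.51 F575
G1 X68.42 Y19.26 F575
G1 X10.00 Y44.57 F575
M5
G0 X15.15 Y121.03
M3 S839
G1 X48.98 Y121.03 F575
G1 X48.98 Y76.80 F575
G1 X15.15 Y76.80 F575
G1 X15.15 Y121.03 F575
M5
G0 X152.31 Y50.62
M3 S839
G1 X146.74 Y67.30 F575
G1 X134.21 Y83.74 F575
G1 X120.61 Y99.33 F575
G1 X111.81 Y113.44 F575
G1 X113.68 Y125.45 F575
M5
G0 X49.08 Y77.61
M3 S282
G1 X45.76 Y87.81 F4170
G1 X37.08 Y94.12 F4170
G1 X26.36 Y94.12 F4170
G1 X17.68 Y87.81 F4170
G1 X14.36 Y77.61 F4170
G1 X17.68 Y67.41 F4170
G1 X26.36 Y61.10 F4170
G1 X37.08 Y61.10 F4170
G1 X45.76 Y67.41 F4170
G1 X49.08 Y77.61 F4170
M5
G0 X0.00 Y0.00

viewBox `0 0 170.25 146.64` with mm width/height → 1 unit = 1 mm. Flip: y_m = 146.64 − y_svg.

**Shape 1** — `<polygon>` regular polygon, stroke `#ff0000` → cut (S839, F575). Machine vertices: (10.00,44.57) → (61.13,82.51) → (68.42,19.26) → (10.00,44.57). Closed: final G1 returns to the first vertex.

**Shape 2** — `<path>` rectangle, stroke `#ff0000` → cut (S839, F575). Machine vertices: (15.15,121.03) → (48.98,121.03) → (48.98,76.80) → (15.15,76.80) → (15.15,121.03). Closed: final G1 returns to the first vertex.

**Shape 3** — `<path>` cubic bezier, stroke `#ff0000` → cut (S839, F575). Control points (SVG): P0=(152.31,96.02), P1=(152.09,68.37), P2=(98.39,39.12), P3=(113.68,21.19); sampled at t=k/5. Machine vertices: (152.31,50.62) → (146.74,67.30) → (134.21,83.74) → (120.61,99.33) → (111.81,113.44) → (113.68,125.45). Open path.

**Shape 4** — `<circle>` circle, stroke `#008000` → engrave (S282, F4170). Machine vertices: (49.08,77.61) → (45.76,87.81) → (37.08,94.12) → (26.36,94.12) → (17.68,87.81) → (14.36,77.61) → (17.68,67.41) → (26.36,61.10) → (37.08,61.10) → (45.76,67.41) → (49.08,77.61). Closed: final G1 returns to the first vertex.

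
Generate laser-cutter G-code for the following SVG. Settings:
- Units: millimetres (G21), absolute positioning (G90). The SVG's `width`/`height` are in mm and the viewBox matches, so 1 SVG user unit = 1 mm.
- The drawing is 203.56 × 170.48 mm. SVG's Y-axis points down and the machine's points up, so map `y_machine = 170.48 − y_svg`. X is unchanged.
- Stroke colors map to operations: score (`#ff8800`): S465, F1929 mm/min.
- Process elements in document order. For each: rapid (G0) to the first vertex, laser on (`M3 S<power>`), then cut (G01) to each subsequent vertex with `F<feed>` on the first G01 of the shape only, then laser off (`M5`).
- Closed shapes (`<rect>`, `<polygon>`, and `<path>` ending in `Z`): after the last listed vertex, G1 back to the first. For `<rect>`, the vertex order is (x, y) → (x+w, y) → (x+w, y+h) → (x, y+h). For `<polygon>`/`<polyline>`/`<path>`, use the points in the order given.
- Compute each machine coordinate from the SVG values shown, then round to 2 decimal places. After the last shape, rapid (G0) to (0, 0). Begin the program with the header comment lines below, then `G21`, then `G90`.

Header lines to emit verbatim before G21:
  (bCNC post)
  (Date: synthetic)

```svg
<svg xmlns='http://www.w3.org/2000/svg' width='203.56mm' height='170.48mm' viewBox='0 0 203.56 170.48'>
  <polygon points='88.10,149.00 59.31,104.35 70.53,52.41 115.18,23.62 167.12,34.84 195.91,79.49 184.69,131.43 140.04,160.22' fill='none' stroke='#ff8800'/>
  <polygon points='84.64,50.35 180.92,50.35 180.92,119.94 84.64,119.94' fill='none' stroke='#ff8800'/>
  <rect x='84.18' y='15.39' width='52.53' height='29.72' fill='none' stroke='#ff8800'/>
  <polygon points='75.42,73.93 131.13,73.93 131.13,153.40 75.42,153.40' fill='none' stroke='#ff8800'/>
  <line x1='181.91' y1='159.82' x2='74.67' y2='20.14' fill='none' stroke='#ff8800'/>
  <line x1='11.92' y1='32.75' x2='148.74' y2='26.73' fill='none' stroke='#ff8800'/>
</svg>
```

(bCNC post)
(Date: synthetic)
G21
G90
G0 X88.10 Y21.48
M3 S465
G01 X59.31 Y66.13 F1929
G01 X70.53 Y118.07
G01 X115.18 Y146.86
G01 X167.12 Y135.64
G01 X195.91 Y90.99
G01 X184.69 Y39.05
G01 X140.04 Y10.26
G01 X88.10 Y21.48
M5
G0 X84.64 Y120.13
M3 S465
G01 X180.92 Y120.13 F1929
G01 X180.92 Y50.54
G01 X84.64 Y50.54
G01 X84.64 Y120.13
M5
G0 X84.18 Y155.09
M3 S465
G01 X136.71 Y155.09 F1929
G01 X136.71 Y125.37
G01 X84.18 Y125.37
G01 X84.18 Y155.09
M5
G0 X75.42 Y96.55
M3 S465
G01 X131.13 Y96.55 F1929
G01 X131.13 Y17.08
G01 X75.42 Y17.08
G01 X75.42 Y96.55
M5
G0 X181.91 Y10.66
M3 S465
G01 X74.67 Y150.34 F1929
M5
G0 X11.92 Y137.73
M3 S465
G01 X148.74 Y143.75 F1929
M5
G0 X0.00 Y0.00

Since the viewBox matches the mm dimensions, user units are millimetres directly. The only transform is the Y-flip y_m = 170.48 − y_svg.

Shape 1 is a regular polygon drawn with `<polygon>`. Its stroke #ff8800 means score at S465, F1929. After flipping Y the toolpath is (88.10,21.48) → (59.31,66.13) → (70.53,118.07) → (115.18,146.86) → (167.12,135.64) → (195.91,90.99) → (184.69,39.05) → (140.04,10.26) → (88.10,21.48), returning to the start.

Shape 2 is a rectangle drawn with `<polygon>`. Its stroke #ff8800 means score at S465, F1929. After flipping Y the toolpath is (84.64,120.13) → (180.92,120.13) → (180.92,50.54) → (84.64,50.54) → (84.64,120.13), returning to the start.

Shape 3 is a rectangle drawn with `<rect>`. Its stroke #ff8800 means score at S465, F1929. After flipping Y the toolpath is (84.18,155.09) → (136.71,155.09) → (136.71,125.37) → (84.18,125.37) → (84.18,155.09), returning to the start.

Shape 4 is a rectangle drawn with `<polygon>`. Its stroke #ff8800 means score at S465, F1929. After flipping Y the toolpath is (75.42,96.55) → (131.13,96.55) → (131.13,17.08) → (75.42,17.08) → (75.42,96.55), returning to the start.

Shape 5 is a line segment drawn with `<line>`. Its stroke #ff8800 means score at S465, F1929. After flipping Y the toolpath is (181.91,10.66) → (74.67,150.34).

Shape 6 is a line segment drawn with `<line>`. Its stroke #ff8800 means score at S465, F1929. After flipping Y the toolpath is (11.92,137.73) → (148.74,143.75).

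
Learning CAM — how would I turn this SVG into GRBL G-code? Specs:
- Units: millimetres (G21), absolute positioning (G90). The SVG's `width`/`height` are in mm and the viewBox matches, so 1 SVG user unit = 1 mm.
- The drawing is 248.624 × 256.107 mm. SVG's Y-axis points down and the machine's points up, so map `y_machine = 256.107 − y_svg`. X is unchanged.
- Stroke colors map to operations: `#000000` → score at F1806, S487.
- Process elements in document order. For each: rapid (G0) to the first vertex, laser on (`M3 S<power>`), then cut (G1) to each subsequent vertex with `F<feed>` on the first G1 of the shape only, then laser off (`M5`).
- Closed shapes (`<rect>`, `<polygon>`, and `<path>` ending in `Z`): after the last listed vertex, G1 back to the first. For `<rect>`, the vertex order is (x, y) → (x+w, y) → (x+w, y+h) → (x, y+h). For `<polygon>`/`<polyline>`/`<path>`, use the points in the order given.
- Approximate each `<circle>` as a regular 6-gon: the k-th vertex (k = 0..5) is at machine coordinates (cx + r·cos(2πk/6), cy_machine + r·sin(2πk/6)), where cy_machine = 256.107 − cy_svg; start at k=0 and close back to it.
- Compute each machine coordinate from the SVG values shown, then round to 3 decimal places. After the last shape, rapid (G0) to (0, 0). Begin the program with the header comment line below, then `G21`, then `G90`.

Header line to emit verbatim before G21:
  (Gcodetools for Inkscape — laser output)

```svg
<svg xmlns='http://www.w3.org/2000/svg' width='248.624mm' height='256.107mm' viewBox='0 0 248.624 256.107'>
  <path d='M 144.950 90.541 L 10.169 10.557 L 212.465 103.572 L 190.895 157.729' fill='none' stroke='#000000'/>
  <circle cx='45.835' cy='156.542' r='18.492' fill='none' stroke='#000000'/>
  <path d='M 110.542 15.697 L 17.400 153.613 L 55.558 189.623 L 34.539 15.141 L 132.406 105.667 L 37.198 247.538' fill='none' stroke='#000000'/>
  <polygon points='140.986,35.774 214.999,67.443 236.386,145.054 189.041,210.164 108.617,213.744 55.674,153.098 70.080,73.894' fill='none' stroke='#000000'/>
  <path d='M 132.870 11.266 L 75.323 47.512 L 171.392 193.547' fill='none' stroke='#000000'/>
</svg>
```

(Gcodetools for Inkscape — laser output)
G21
G90
G0 X144.950 Y165.566
M3 S487
G1 X10.169 Y245.550 F1806
G1 X212.465 Y152.535
G1 X190.895 Y98.378
M5
G0 X64.327 Y99.565
M3 S487
G1 X55.081 Y115.580 F1806
G1 X36.589 Y115.580
G1 X27.343 Y99.565
G1 X36.589 Y83.550
G1 X55.081 Y83.550
G1 X64.327 Y99.565
M5
G0 X110.542 Y240.410
M3 S487
G1 X17.400 Y102.494 F1806
G1 X55.558 Y66.484
G1 X34.539 Y240.966
G1 X132.406 Y150.440
G1 X37.198 Y8.569
M5
G0 X140.986 Y220.333
M3 S487
G1 X214.999 Y188.664 F1806
G1 X236.386 Y111.053
G1 X189.041 Y45.943
G1 X108.617 Y42.363
G1 X55.674 Y103.009
G1 X70.080 Y182.213
G1 X140.986 Y220.333
M5
G0 X132.870 Y244.841
M3 S487
G1 X75.323 Y208.595 F1806
G1 X171.392 Y62.560
M5
G0 X0.000 Y0.000

Since the viewBox matches the mm dimensions, user units are millimetres directly. The only transform is the Y-flip y_m = 256.107 − y_svg.

Shape 1 is a open polyline drawn with `<path>`. Its stroke #000000 means score at S487, F1806. After flipping Y the toolpath is (144.950,165.566) → (10.169,245.550) → (212.465,152.535) → (190.895,98.378).

Shape 2 is a circle drawn with `<circle>`. Its stroke #000000 means score at S487, F1806. After flipping Y the toolpath is (64.327,99.565) → (55.081,115.580) → (36.589,115.580) → (27.343,99.565) → (36.589,83.550) → (55.081,83.550) → (64.327,99.565), returning to the start.

Shape 3 is a open polyline drawn with `<path>`. Its stroke #000000 means score at S487, F1806. After flipping Y the toolpath is (110.542,240.410) → (17.400,102.494) → (55.558,66.484) → (34.539,240.966) → (132.406,150.440) → (37.198,8.569).

Shape 4 is a regular polygon drawn with `<polygon>`. Its stroke #000000 means score at S487, F1806. After flipping Y the toolpath is (140.986,220.333) → (214.999,188.664) → (236.386,111.053) → (189.041,45.943) → (108.617,42.363) → (55.674,103.009) → (70.080,182.213) → (140.986,220.333), returning to the start.

Shape 5 is a open polyline drawn with `<path>`. Its stroke #000000 means score at S487, F1806. After flipping Y the toolpath is (132.870,244.841) → (75.323,208.595) → (171.392,62.560).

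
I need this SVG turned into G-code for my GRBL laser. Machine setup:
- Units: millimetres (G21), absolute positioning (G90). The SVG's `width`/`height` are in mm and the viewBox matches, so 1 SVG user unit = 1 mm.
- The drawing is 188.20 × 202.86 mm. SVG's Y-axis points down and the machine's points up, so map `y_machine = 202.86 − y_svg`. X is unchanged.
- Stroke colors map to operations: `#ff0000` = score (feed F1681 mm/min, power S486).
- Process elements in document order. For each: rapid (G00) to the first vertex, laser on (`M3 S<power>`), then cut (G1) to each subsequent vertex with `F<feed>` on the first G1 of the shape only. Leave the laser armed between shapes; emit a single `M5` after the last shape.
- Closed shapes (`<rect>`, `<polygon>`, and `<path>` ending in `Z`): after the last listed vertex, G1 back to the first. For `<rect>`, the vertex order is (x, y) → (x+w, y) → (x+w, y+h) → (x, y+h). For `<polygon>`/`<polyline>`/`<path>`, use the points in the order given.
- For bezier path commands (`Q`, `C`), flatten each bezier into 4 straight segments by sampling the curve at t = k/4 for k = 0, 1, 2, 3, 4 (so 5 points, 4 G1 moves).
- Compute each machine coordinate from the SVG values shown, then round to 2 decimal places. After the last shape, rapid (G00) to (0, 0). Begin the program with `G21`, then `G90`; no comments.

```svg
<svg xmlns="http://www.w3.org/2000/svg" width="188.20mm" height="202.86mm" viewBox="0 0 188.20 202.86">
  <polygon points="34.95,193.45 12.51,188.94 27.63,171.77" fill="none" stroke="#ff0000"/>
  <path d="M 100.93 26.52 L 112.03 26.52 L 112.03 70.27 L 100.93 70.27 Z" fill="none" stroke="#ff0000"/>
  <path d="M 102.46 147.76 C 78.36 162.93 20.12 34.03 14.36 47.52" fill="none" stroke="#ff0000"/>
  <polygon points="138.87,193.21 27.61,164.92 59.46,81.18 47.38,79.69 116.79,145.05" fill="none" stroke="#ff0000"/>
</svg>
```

1 u = 1 mm; y_m = 202.86 − y.

[1] `<polygon>` regular polygon, #ff0000→score S486 F1681: (34.95,9.41) → (12.51,13.92) → (27.63,31.09) → (34.95,9.41) (closed)

[2] `<path>` rectangle, #ff0000→score S486 F1681: (100.93,176.34) → (112.03,176.34) → (112.03,132.59) → (100.93,132.59) → (100.93,176.34) (closed)

[3] `<path>` cubic bezier, #ff0000→score S486 F1681: (102.46,55.10) → (79.34,66.26) → (51.53,104.59) → (27.17,143.24) → (14.36,155.34)

[4] `<polygon>` closed polygon, #ff0000→score S486 F1681: (138.87,9.65) → (27.61,37.94) → (59.46,121.68) → (47.38,123.17) → (116.79,57.81) → (138.87,9.65) (closed)

G21
G90
G00 X34.95 Y9.41
M3 S486
G1 X12.51 Y13.92 F1681
G1 X27.63 Y31.09
G1 X34.95 Y9.41
G00 X100.93 Y176.34
M3 S486
G1 X112.03 Y176.34 F1681
G1 X112.03 Y132.59
G1 X100.93 Y132.59
G1 X100.93 Y176.34
G00 X102.46 Y55.10
M3 S486
G1 X79.34 Y66.26 F1681
G1 X51.53 Y104.59
G1 X27.17 Y143.24
G1 X14.36 Y155.34
G00 X138.87 Y9.65
M3 S486
G1 X27.61 Y37.94 F1681
G1 X59.46 Y121.68
G1 X47.38 Y123.17
G1 X116.79 Y57.81
G1 X138.87 Y9.65
M5
G00 X0.00 Y0.00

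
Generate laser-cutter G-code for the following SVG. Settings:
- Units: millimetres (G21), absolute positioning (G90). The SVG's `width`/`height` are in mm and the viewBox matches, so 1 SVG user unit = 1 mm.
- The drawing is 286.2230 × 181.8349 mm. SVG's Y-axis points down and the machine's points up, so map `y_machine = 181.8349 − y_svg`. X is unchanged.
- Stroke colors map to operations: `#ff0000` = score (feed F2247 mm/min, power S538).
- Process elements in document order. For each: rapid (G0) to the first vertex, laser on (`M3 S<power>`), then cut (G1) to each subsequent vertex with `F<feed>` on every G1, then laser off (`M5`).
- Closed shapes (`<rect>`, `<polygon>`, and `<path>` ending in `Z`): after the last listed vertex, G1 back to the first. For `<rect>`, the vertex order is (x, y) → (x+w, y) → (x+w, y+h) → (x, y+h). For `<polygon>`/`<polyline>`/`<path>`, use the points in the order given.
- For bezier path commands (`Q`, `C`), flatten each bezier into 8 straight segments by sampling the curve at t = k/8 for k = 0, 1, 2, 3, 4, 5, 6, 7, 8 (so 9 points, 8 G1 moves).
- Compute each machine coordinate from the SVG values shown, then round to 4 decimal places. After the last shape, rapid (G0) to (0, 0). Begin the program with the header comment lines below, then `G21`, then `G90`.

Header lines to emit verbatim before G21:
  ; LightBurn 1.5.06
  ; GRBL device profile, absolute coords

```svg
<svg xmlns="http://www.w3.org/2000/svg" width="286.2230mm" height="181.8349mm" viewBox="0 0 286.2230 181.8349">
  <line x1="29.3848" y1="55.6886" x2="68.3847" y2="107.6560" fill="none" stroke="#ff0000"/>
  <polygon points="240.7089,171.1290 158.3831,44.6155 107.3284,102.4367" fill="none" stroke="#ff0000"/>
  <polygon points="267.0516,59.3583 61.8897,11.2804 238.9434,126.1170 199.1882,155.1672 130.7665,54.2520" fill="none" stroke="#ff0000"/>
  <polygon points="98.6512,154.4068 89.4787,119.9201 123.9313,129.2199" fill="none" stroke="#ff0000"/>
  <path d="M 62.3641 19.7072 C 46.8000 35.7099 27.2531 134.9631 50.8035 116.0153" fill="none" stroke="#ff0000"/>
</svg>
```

; LightBurn 1.5.06
; GRBL device profile, absolute coords
G21
G90
G0 X29.3848 Y126.1463
M3 S538
G1 X68.3847 Y74.1789 F2247
M5
G0 X240.7089 Y10.7059
M3 S538
G1 X158.3831 Y137.2194 F2247
G1 X107.3284 Y79.3982 F2247
G1 X240.7089 Y10.7059 F2247
M5
G0 X267.0516 Y122.4766
M3 S538
G1 X61.8897 Y170.5545 F2247
G1 X238.9434 Y55.7179 F2247
G1 X199.1882 Y26.6677 F2247
G1 X130.7665 Y127.5829 F2247
G1 X267.0516 Y122.4766 F2247
M5
G0 X98.6512 Y27.4281
M3 S538
G1 X89.4787 Y61.9148 F2247
G1 X123.9313 Y52.6150 F2247
G1 X98.6512 Y27.4281 F2247
M5
G0 X62.3641 Y162.1277
M3 S538
G1 X56.4328 Y152.6178 F2247
G1 X50.6799 Y137.6639 F2247
G1 X45.6570 Y119.6268 F2247
G1 X41.9159 Y100.8672 F2247
G1 X40.0082 Y83.7460 F2247
G1 X40.4858 Y70.6238 F2247
G1 X43.9003 Y63.8614 F2247
G1 X50.8035 Y65.8196 F2247
M5
G0 X0.0000 Y0.0000

1 u = 1 mm; y_m = 181.8349 − y.

[1] `<line>` line segment, #ff0000→score S538 F2247: (29.3848,126.1463) → (68.3847,74.1789)

[2] `<polygon>` closed polygon, #ff0000→score S538 F2247: (240.7089,10.7059) → (158.3831,137.2194) → (107.3284,79.3982) → (240.7089,10.7059) (closed)

[3] `<polygon>` closed polygon, #ff0000→score S538 F2247: (267.0516,122.4766) → (61.8897,170.5545) → (238.9434,55.7179) → (199.1882,26.6677) → (130.7665,127.5829) → (267.0516,122.4766) (closed)

[4] `<polygon>` regular polygon, #ff0000→score S538 F2247: (98.6512,27.4281) → (89.4787,61.9148) → (123.9313,52.6150) → (98.6512,27.4281) (closed)

[5] `<path>` cubic bezier, #ff0000→score S538 F2247: (62.3641,162.1277) → (56.4328,152.6178) → (50.6799,137.6639) → (45.6570,119.6268) → (41.9159,100.8672) → (40.0082,83.7460) → (40.4858,70.6238) → (43.9003,63.8614) → (50.8035,65.8196)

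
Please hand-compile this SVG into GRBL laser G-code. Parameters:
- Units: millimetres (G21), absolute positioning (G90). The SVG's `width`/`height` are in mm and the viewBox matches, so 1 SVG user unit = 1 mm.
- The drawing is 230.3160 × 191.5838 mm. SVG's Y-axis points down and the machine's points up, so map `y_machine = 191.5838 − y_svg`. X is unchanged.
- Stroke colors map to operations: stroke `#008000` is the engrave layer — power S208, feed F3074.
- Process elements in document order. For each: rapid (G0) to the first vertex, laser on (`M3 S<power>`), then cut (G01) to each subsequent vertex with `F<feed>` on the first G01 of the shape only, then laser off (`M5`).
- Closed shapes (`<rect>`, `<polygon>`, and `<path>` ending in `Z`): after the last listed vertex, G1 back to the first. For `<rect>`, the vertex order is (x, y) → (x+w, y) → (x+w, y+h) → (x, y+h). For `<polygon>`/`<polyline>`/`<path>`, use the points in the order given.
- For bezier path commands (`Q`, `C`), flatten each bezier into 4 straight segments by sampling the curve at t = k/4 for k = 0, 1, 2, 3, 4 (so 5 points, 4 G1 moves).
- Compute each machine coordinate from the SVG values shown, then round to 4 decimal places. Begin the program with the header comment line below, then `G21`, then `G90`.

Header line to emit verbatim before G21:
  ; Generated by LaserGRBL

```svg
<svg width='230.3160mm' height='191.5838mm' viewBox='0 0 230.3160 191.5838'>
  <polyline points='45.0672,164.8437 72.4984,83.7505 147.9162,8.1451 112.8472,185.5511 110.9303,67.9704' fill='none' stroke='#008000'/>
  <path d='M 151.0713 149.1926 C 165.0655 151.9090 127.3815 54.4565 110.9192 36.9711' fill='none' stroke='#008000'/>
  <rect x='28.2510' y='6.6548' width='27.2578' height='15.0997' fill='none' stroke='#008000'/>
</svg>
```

1 u = 1 mm; y_m = 191.5838 − y.

[1] `<polyline>` open polyline, #008000→engrave S208 F3074: (45.0672,26.7401) → (72.4984,107.8333) → (147.9162,183.4387) → (112.8472,6.0327) → (110.9303,123.6134)

[2] `<path>` cubic bezier, #008000→engrave S208 F3074: (151.0713,42.3912) → (153.0163,56.3209) → (142.4164,90.9263) → (126.1059,129.3194) → (110.9192,154.6127)

[3] `<rect>` rectangle, #008000→engrave S208 F3074: (28.2510,184.9290) → (55.5088,184.9290) → (55.5088,169.8293) → (28.2510,169.8293) → (28.2510,184.9290) (closed)

; Generated by LaserGRBL
G21
G90
G0 X45.0672 Y26.7401
M3 S208
G01 X72.4984 Y107.8333 F3074
G01 X147.9162 Y183.4387
G01 X112.8472 Y6.0327
G01 X110.9303 Y123.6134
M5
G0 X151.0713 Y42.3912
M3 S208
G01 X153.0163 Y56.3209 F3074
G01 X142.4164 Y90.9263
G01 X126.1059 Y129.3194
G01 X110.9192 Y154.6127
M5
G0 X28.2510 Y184.9290
M3 S208
G01 X55.5088 Y184.9290 F3074
G01 X55.5088 Y169.8293
G01 X28.2510 Y169.8293
G01 X28.2510 Y184.9290
M5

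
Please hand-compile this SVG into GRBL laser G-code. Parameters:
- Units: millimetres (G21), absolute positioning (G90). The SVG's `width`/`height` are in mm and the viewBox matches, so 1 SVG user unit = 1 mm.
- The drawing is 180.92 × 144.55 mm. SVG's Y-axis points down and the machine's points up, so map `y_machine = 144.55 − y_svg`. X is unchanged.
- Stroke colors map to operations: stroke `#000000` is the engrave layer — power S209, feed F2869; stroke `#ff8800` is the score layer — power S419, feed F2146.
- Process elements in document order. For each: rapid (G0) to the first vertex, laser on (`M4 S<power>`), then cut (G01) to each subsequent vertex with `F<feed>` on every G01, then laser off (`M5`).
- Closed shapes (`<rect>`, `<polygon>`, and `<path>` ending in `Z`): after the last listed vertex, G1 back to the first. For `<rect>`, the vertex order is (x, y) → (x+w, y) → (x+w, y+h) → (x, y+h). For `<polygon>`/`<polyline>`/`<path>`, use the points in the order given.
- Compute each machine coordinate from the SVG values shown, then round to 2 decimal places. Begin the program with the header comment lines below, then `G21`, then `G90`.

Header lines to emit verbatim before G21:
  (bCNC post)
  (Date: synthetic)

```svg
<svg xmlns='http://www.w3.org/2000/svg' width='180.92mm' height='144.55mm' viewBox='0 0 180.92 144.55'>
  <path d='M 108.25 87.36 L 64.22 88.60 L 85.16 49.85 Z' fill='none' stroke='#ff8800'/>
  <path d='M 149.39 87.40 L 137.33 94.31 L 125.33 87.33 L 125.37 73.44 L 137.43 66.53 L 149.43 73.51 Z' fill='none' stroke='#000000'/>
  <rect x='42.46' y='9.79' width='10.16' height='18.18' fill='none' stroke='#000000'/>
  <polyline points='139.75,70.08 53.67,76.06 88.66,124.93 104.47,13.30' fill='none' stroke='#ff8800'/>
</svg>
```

(bCNC post)
(Date: synthetic)
G21
G90
G0 X108.25 Y57.19
M4 S419
G01 X64.22 Y55.95 F2146
G01 X85.16 Y94.70 F2146
G01 X108.25 Y57.19 F2146
M5
G0 X149.39 Y57.15
M4 S209
G01 X137.33 Y50.24 F2869
G01 X125.33 Y57.22 F2869
G01 X125.37 Y71.11 F2869
G01 X137.43 Y78.02 F2869
G01 X149.43 Y71.04 F2869
G01 X149.39 Y57.15 F2869
M5
G0 X42.46 Y134.76
M4 S209
G01 X52.62 Y134.76 F2869
G01 X52.62 Y116.58 F2869
G01 X42.46 Y116.58 F2869
G01 X42.46 Y134.76 F2869
M5
G0 X139.75 Y74.47
M4 S419
G01 X53.67 Y68.49 F2146
G01 X88.66 Y19.62 F2146
G01 X104.47 Y131.25 F2146
M5

viewBox `0 0 180.92 144.55` with mm width/height → 1 unit = 1 mm. Flip: y_m = 144.55 − y_svg.

**Shape 1** — `<path>` regular polygon, stroke `#ff8800` → score (S419, F2146). Machine vertices: (108.25,57.19) → (64.22,55.95) → (85.16,94.70) → (108.25,57.19). Closed: final G1 returns to the first vertex.

**Shape 2** — `<path>` regular polygon, stroke `#000000` → engrave (S209, F2869). Machine vertices: (149.39,57.15) → (137.33,50.24) → (125.33,57.22) → (125.37,71.11) → (137.43,78.02) → (149.43,71.04) → (149.39,57.15). Closed: final G1 returns to the first vertex.

**Shape 3** — `<rect>` rectangle, stroke `#000000` → engrave (S209, F2869). Machine vertices: (42.46,134.76) → (52.62,134.76) → (52.62,116.58) → (42.46,116.58) → (42.46,134.76). Closed: final G1 returns to the first vertex.

**Shape 4** — `<polyline>` open polyline, stroke `#ff8800` → score (S419, F2146). Machine vertices: (139.75,74.47) → (53.67,68.49) → (88.66,19.62) → (104.47,131.25). Open path.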